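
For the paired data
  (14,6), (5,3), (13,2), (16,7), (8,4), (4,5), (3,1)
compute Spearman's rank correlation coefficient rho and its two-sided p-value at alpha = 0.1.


Step 1: Rank x and y separately (midranks; no ties here).
rank(x): 14->6, 5->3, 13->5, 16->7, 8->4, 4->2, 3->1
rank(y): 6->6, 3->3, 2->2, 7->7, 4->4, 5->5, 1->1
Step 2: d_i = R_x(i) - R_y(i); compute d_i^2.
  (6-6)^2=0, (3-3)^2=0, (5-2)^2=9, (7-7)^2=0, (4-4)^2=0, (2-5)^2=9, (1-1)^2=0
sum(d^2) = 18.
Step 3: rho = 1 - 6*18 / (7*(7^2 - 1)) = 1 - 108/336 = 0.678571.
Step 4: Under H0, t = rho * sqrt((n-2)/(1-rho^2)) = 2.0657 ~ t(5).
Step 5: Two-sided p-value from the t-distribution with 5 df = 0.093750.
Step 6: alpha = 0.1. reject H0.

rho = 0.6786, p = 0.093750, reject H0 at alpha = 0.1.


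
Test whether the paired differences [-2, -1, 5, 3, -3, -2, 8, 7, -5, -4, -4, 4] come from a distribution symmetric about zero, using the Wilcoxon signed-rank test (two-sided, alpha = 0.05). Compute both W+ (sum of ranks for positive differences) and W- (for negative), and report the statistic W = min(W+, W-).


Step 1: Drop any zero differences (none here) and take |d_i|.
|d| = [2, 1, 5, 3, 3, 2, 8, 7, 5, 4, 4, 4]
Step 2: Midrank |d_i| (ties get averaged ranks).
ranks: |2|->2.5, |1|->1, |5|->9.5, |3|->4.5, |3|->4.5, |2|->2.5, |8|->12, |7|->11, |5|->9.5, |4|->7, |4|->7, |4|->7
Step 3: Attach original signs; sum ranks with positive sign and with negative sign.
W+ = 9.5 + 4.5 + 12 + 11 + 7 = 44
W- = 2.5 + 1 + 4.5 + 2.5 + 9.5 + 7 + 7 = 34
(Check: W+ + W- = 78 should equal n(n+1)/2 = 78.)
Step 4: Test statistic W = min(W+, W-) = 34.
Step 5: Ties in |d|, so use the tie-corrected normal approximation.
        E[W] = n(n+1)/4 = 12*13/4 = 39.
        Tie groups: |d|=2 (t=2), |d|=3 (t=2), |d|=4 (t=3), |d|=5 (t=2); sum(t^3 - t) = 42.
        Var[W] = n(n+1)(2n+1)/24 - sum(t^3-t)/48 = 3900/24 - 42/48 = 161.625.
        z = (W - E[W]) / sqrt(Var[W]) = (34 - 39) / 12.7132 = -0.3933.
        Two-sided p = 2*Phi(z) = 0.694103.
Step 6: alpha = 0.05. fail to reject H0.

W+ = 44, W- = 34, W = min = 34, p = 0.694103, fail to reject H0.


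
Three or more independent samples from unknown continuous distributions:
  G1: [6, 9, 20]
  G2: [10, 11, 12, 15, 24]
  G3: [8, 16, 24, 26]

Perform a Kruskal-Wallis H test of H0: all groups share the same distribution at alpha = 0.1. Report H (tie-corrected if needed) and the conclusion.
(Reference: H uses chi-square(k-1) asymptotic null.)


Step 1: Combine all N = 12 observations and assign midranks.
sorted (value, group, rank): (6,G1,1), (8,G3,2), (9,G1,3), (10,G2,4), (11,G2,5), (12,G2,6), (15,G2,7), (16,G3,8), (20,G1,9), (24,G2,10.5), (24,G3,10.5), (26,G3,12)
Step 2: Sum ranks within each group.
R_1 = 13 (n_1 = 3)
R_2 = 32.5 (n_2 = 5)
R_3 = 32.5 (n_3 = 4)
Step 3: H = 12/(N(N+1)) * sum(R_i^2/n_i) - 3(N+1)
     = 12/(12*13) * (13^2/3 + 32.5^2/5 + 32.5^2/4) - 3*13
     = 0.076923 * 531.646 - 39
     = 1.895833.
Step 4: Ties present; correction factor C = 1 - 6/(12^3 - 12) = 0.996503. Corrected H = 1.895833 / 0.996503 = 1.902485.
Step 5: Under H0, H ~ chi^2(2); p-value = 0.386261.
Step 6: alpha = 0.1. fail to reject H0.

H = 1.9025, df = 2, p = 0.386261, fail to reject H0.


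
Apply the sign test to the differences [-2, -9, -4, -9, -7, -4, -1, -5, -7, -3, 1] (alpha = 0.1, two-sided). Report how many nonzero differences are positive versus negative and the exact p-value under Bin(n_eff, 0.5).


Step 1: Discard zero differences. Original n = 11; n_eff = number of nonzero differences = 11.
Nonzero differences (with sign): -2, -9, -4, -9, -7, -4, -1, -5, -7, -3, +1
Step 2: Count signs: positive = 1, negative = 10.
Step 3: Under H0: P(positive) = 0.5, so the number of positives S ~ Bin(11, 0.5).
Step 4: Two-sided exact p-value = sum of Bin(11,0.5) probabilities at or below the observed probability = 0.011719.
Step 5: alpha = 0.1. reject H0.

n_eff = 11, pos = 1, neg = 10, p = 0.011719, reject H0.


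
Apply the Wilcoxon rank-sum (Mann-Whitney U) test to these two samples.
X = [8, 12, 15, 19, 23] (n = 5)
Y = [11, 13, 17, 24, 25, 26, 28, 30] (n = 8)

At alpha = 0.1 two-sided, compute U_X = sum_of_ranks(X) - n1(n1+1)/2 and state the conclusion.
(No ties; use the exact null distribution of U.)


Step 1: Combine and sort all 13 observations; assign midranks.
sorted (value, group): (8,X), (11,Y), (12,X), (13,Y), (15,X), (17,Y), (19,X), (23,X), (24,Y), (25,Y), (26,Y), (28,Y), (30,Y)
ranks: 8->1, 11->2, 12->3, 13->4, 15->5, 17->6, 19->7, 23->8, 24->9, 25->10, 26->11, 28->12, 30->13
Step 2: Rank sum for X: R1 = 1 + 3 + 5 + 7 + 8 = 24.
Step 3: U_X = R1 - n1(n1+1)/2 = 24 - 5*6/2 = 24 - 15 = 9.
       U_Y = n1*n2 - U_X = 40 - 9 = 31.
Step 4: No ties, so the exact null distribution of U (based on enumerating the C(13,5) = 1287 equally likely rank assignments) gives the two-sided p-value.
Step 5: p-value = 0.127428; compare to alpha = 0.1. fail to reject H0.

U_X = 9, p = 0.127428, fail to reject H0 at alpha = 0.1.


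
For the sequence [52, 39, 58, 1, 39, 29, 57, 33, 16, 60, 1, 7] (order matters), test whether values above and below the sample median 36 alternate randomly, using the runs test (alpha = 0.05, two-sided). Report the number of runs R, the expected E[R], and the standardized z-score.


Step 1: Compute median = 36; label A = above, B = below.
Labels in order: AAABABABBABB  (n_A = 6, n_B = 6)
Step 2: Count runs R = 8.
Step 3: Under H0 (random ordering), E[R] = 2*n_A*n_B/(n_A+n_B) + 1 = 2*6*6/12 + 1 = 7.0000.
        Var[R] = 2*n_A*n_B*(2*n_A*n_B - n_A - n_B) / ((n_A+n_B)^2 * (n_A+n_B-1)) = 4320/1584 = 2.7273.
        SD[R] = 1.6514.
Step 4: Continuity-corrected z = (R - 0.5 - E[R]) / SD[R] = (8 - 0.5 - 7.0000) / 1.6514 = 0.3028.
Step 5: Two-sided p-value via normal approximation = 2*(1 - Phi(|z|)) = 0.762069.
Step 6: alpha = 0.05. fail to reject H0.

R = 8, z = 0.3028, p = 0.762069, fail to reject H0.


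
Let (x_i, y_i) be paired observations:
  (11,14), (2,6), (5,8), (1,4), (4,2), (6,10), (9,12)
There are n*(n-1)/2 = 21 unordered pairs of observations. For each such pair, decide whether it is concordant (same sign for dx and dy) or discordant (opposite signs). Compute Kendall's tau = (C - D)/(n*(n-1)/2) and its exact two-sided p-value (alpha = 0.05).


Step 1: Enumerate the 21 unordered pairs (i,j) with i<j and classify each by sign(x_j-x_i) * sign(y_j-y_i).
  (1,2):dx=-9,dy=-8->C; (1,3):dx=-6,dy=-6->C; (1,4):dx=-10,dy=-10->C; (1,5):dx=-7,dy=-12->C
  (1,6):dx=-5,dy=-4->C; (1,7):dx=-2,dy=-2->C; (2,3):dx=+3,dy=+2->C; (2,4):dx=-1,dy=-2->C
  (2,5):dx=+2,dy=-4->D; (2,6):dx=+4,dy=+4->C; (2,7):dx=+7,dy=+6->C; (3,4):dx=-4,dy=-4->C
  (3,5):dx=-1,dy=-6->C; (3,6):dx=+1,dy=+2->C; (3,7):dx=+4,dy=+4->C; (4,5):dx=+3,dy=-2->D
  (4,6):dx=+5,dy=+6->C; (4,7):dx=+8,dy=+8->C; (5,6):dx=+2,dy=+8->C; (5,7):dx=+5,dy=+10->C
  (6,7):dx=+3,dy=+2->C
Step 2: C = 19, D = 2, total pairs = 21.
Step 3: tau = (C - D)/(n(n-1)/2) = (19 - 2)/21 = 0.809524.
Step 4: Exact two-sided p-value (enumerate n! = 5040 permutations of y under H0): p = 0.010714.
Step 5: alpha = 0.05. reject H0.

tau_b = 0.8095 (C=19, D=2), p = 0.010714, reject H0.


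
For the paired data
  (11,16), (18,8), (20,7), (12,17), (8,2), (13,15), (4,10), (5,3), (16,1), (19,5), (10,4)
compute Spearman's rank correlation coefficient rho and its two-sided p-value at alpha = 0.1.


Step 1: Rank x and y separately (midranks; no ties here).
rank(x): 11->5, 18->9, 20->11, 12->6, 8->3, 13->7, 4->1, 5->2, 16->8, 19->10, 10->4
rank(y): 16->10, 8->7, 7->6, 17->11, 2->2, 15->9, 10->8, 3->3, 1->1, 5->5, 4->4
Step 2: d_i = R_x(i) - R_y(i); compute d_i^2.
  (5-10)^2=25, (9-7)^2=4, (11-6)^2=25, (6-11)^2=25, (3-2)^2=1, (7-9)^2=4, (1-8)^2=49, (2-3)^2=1, (8-1)^2=49, (10-5)^2=25, (4-4)^2=0
sum(d^2) = 208.
Step 3: rho = 1 - 6*208 / (11*(11^2 - 1)) = 1 - 1248/1320 = 0.054545.
Step 4: Under H0, t = rho * sqrt((n-2)/(1-rho^2)) = 0.1639 ~ t(9).
Step 5: Two-sided p-value from the t-distribution with 9 df = 0.873447.
Step 6: alpha = 0.1. fail to reject H0.

rho = 0.0545, p = 0.873447, fail to reject H0 at alpha = 0.1.


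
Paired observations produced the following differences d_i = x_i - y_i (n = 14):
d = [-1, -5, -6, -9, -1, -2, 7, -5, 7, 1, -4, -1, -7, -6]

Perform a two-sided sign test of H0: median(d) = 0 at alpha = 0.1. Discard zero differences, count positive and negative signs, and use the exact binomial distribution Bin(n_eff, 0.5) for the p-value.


Step 1: Discard zero differences. Original n = 14; n_eff = number of nonzero differences = 14.
Nonzero differences (with sign): -1, -5, -6, -9, -1, -2, +7, -5, +7, +1, -4, -1, -7, -6
Step 2: Count signs: positive = 3, negative = 11.
Step 3: Under H0: P(positive) = 0.5, so the number of positives S ~ Bin(14, 0.5).
Step 4: Two-sided exact p-value = sum of Bin(14,0.5) probabilities at or below the observed probability = 0.057373.
Step 5: alpha = 0.1. reject H0.

n_eff = 14, pos = 3, neg = 11, p = 0.057373, reject H0.


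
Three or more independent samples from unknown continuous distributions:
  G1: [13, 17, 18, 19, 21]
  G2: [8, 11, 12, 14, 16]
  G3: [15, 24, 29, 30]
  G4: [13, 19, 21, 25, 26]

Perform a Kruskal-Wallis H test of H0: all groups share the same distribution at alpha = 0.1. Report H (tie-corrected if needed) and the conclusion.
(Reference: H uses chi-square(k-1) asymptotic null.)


Step 1: Combine all N = 19 observations and assign midranks.
sorted (value, group, rank): (8,G2,1), (11,G2,2), (12,G2,3), (13,G1,4.5), (13,G4,4.5), (14,G2,6), (15,G3,7), (16,G2,8), (17,G1,9), (18,G1,10), (19,G1,11.5), (19,G4,11.5), (21,G1,13.5), (21,G4,13.5), (24,G3,15), (25,G4,16), (26,G4,17), (29,G3,18), (30,G3,19)
Step 2: Sum ranks within each group.
R_1 = 48.5 (n_1 = 5)
R_2 = 20 (n_2 = 5)
R_3 = 59 (n_3 = 4)
R_4 = 62.5 (n_4 = 5)
Step 3: H = 12/(N(N+1)) * sum(R_i^2/n_i) - 3(N+1)
     = 12/(19*20) * (48.5^2/5 + 20^2/5 + 59^2/4 + 62.5^2/5) - 3*20
     = 0.031579 * 2201.95 - 60
     = 9.535263.
Step 4: Ties present; correction factor C = 1 - 18/(19^3 - 19) = 0.997368. Corrected H = 9.535263 / 0.997368 = 9.560422.
Step 5: Under H0, H ~ chi^2(3); p-value = 0.022697.
Step 6: alpha = 0.1. reject H0.

H = 9.5604, df = 3, p = 0.022697, reject H0.


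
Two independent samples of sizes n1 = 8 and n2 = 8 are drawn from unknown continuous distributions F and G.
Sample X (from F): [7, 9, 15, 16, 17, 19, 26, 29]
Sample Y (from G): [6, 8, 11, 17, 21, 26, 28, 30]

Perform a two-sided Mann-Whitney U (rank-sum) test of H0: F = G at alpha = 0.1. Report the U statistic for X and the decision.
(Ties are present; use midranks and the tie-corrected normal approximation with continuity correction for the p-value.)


Step 1: Combine and sort all 16 observations; assign midranks.
sorted (value, group): (6,Y), (7,X), (8,Y), (9,X), (11,Y), (15,X), (16,X), (17,X), (17,Y), (19,X), (21,Y), (26,X), (26,Y), (28,Y), (29,X), (30,Y)
ranks: 6->1, 7->2, 8->3, 9->4, 11->5, 15->6, 16->7, 17->8.5, 17->8.5, 19->10, 21->11, 26->12.5, 26->12.5, 28->14, 29->15, 30->16
Step 2: Rank sum for X: R1 = 2 + 4 + 6 + 7 + 8.5 + 10 + 12.5 + 15 = 65.
Step 3: U_X = R1 - n1(n1+1)/2 = 65 - 8*9/2 = 65 - 36 = 29.
       U_Y = n1*n2 - U_X = 64 - 29 = 35.
Step 4: Ties are present, so use the tie-corrected normal approximation (with continuity correction) for the p-value.
Step 5: p-value = 0.792597; compare to alpha = 0.1. fail to reject H0.

U_X = 29, p = 0.792597, fail to reject H0 at alpha = 0.1.


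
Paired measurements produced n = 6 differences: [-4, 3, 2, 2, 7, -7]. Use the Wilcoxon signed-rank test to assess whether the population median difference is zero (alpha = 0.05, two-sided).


Step 1: Drop any zero differences (none here) and take |d_i|.
|d| = [4, 3, 2, 2, 7, 7]
Step 2: Midrank |d_i| (ties get averaged ranks).
ranks: |4|->4, |3|->3, |2|->1.5, |2|->1.5, |7|->5.5, |7|->5.5
Step 3: Attach original signs; sum ranks with positive sign and with negative sign.
W+ = 3 + 1.5 + 1.5 + 5.5 = 11.5
W- = 4 + 5.5 = 9.5
(Check: W+ + W- = 21 should equal n(n+1)/2 = 21.)
Step 4: Test statistic W = min(W+, W-) = 9.5.
Step 5: Ties in |d|, so use the tie-corrected normal approximation.
        E[W] = n(n+1)/4 = 6*7/4 = 10.5.
        Tie groups: |d|=2 (t=2), |d|=7 (t=2); sum(t^3 - t) = 12.
        Var[W] = n(n+1)(2n+1)/24 - sum(t^3-t)/48 = 546/24 - 12/48 = 22.5.
        z = (W - E[W]) / sqrt(Var[W]) = (9.5 - 10.5) / 4.7434 = -0.2108.
        Two-sided p = 2*Phi(z) = 0.833029.
Step 6: alpha = 0.05. fail to reject H0.

W+ = 11.5, W- = 9.5, W = min = 9.5, p = 0.833029, fail to reject H0.


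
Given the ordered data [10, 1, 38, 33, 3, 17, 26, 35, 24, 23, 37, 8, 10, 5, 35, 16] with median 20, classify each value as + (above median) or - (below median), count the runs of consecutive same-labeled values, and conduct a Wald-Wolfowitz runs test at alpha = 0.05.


Step 1: Compute median = 20; label A = above, B = below.
Labels in order: BBAABBAAAAABBBAB  (n_A = 8, n_B = 8)
Step 2: Count runs R = 7.
Step 3: Under H0 (random ordering), E[R] = 2*n_A*n_B/(n_A+n_B) + 1 = 2*8*8/16 + 1 = 9.0000.
        Var[R] = 2*n_A*n_B*(2*n_A*n_B - n_A - n_B) / ((n_A+n_B)^2 * (n_A+n_B-1)) = 14336/3840 = 3.7333.
        SD[R] = 1.9322.
Step 4: Continuity-corrected z = (R + 0.5 - E[R]) / SD[R] = (7 + 0.5 - 9.0000) / 1.9322 = -0.7763.
Step 5: Two-sided p-value via normal approximation = 2*(1 - Phi(|z|)) = 0.437558.
Step 6: alpha = 0.05. fail to reject H0.

R = 7, z = -0.7763, p = 0.437558, fail to reject H0.


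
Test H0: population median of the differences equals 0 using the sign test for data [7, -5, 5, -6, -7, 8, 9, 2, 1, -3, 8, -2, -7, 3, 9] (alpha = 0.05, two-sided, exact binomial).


Step 1: Discard zero differences. Original n = 15; n_eff = number of nonzero differences = 15.
Nonzero differences (with sign): +7, -5, +5, -6, -7, +8, +9, +2, +1, -3, +8, -2, -7, +3, +9
Step 2: Count signs: positive = 9, negative = 6.
Step 3: Under H0: P(positive) = 0.5, so the number of positives S ~ Bin(15, 0.5).
Step 4: Two-sided exact p-value = sum of Bin(15,0.5) probabilities at or below the observed probability = 0.607239.
Step 5: alpha = 0.05. fail to reject H0.

n_eff = 15, pos = 9, neg = 6, p = 0.607239, fail to reject H0.


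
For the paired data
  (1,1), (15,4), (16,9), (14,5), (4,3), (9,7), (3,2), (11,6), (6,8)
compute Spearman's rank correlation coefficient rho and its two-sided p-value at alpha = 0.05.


Step 1: Rank x and y separately (midranks; no ties here).
rank(x): 1->1, 15->8, 16->9, 14->7, 4->3, 9->5, 3->2, 11->6, 6->4
rank(y): 1->1, 4->4, 9->9, 5->5, 3->3, 7->7, 2->2, 6->6, 8->8
Step 2: d_i = R_x(i) - R_y(i); compute d_i^2.
  (1-1)^2=0, (8-4)^2=16, (9-9)^2=0, (7-5)^2=4, (3-3)^2=0, (5-7)^2=4, (2-2)^2=0, (6-6)^2=0, (4-8)^2=16
sum(d^2) = 40.
Step 3: rho = 1 - 6*40 / (9*(9^2 - 1)) = 1 - 240/720 = 0.666667.
Step 4: Under H0, t = rho * sqrt((n-2)/(1-rho^2)) = 2.3664 ~ t(7).
Step 5: Two-sided p-value from the t-distribution with 7 df = 0.049867.
Step 6: alpha = 0.05. reject H0.

rho = 0.6667, p = 0.049867, reject H0 at alpha = 0.05.


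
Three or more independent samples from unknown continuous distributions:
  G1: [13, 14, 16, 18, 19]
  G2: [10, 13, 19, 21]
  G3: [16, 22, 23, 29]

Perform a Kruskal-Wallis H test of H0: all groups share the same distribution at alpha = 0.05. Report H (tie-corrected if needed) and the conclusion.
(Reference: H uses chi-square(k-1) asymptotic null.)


Step 1: Combine all N = 13 observations and assign midranks.
sorted (value, group, rank): (10,G2,1), (13,G1,2.5), (13,G2,2.5), (14,G1,4), (16,G1,5.5), (16,G3,5.5), (18,G1,7), (19,G1,8.5), (19,G2,8.5), (21,G2,10), (22,G3,11), (23,G3,12), (29,G3,13)
Step 2: Sum ranks within each group.
R_1 = 27.5 (n_1 = 5)
R_2 = 22 (n_2 = 4)
R_3 = 41.5 (n_3 = 4)
Step 3: H = 12/(N(N+1)) * sum(R_i^2/n_i) - 3(N+1)
     = 12/(13*14) * (27.5^2/5 + 22^2/4 + 41.5^2/4) - 3*14
     = 0.065934 * 702.812 - 42
     = 4.339286.
Step 4: Ties present; correction factor C = 1 - 18/(13^3 - 13) = 0.991758. Corrected H = 4.339286 / 0.991758 = 4.375346.
Step 5: Under H0, H ~ chi^2(2); p-value = 0.112177.
Step 6: alpha = 0.05. fail to reject H0.

H = 4.3753, df = 2, p = 0.112177, fail to reject H0.


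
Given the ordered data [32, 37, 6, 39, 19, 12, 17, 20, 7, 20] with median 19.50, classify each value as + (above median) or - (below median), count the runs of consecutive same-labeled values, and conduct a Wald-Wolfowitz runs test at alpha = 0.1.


Step 1: Compute median = 19.50; label A = above, B = below.
Labels in order: AABABBBABA  (n_A = 5, n_B = 5)
Step 2: Count runs R = 7.
Step 3: Under H0 (random ordering), E[R] = 2*n_A*n_B/(n_A+n_B) + 1 = 2*5*5/10 + 1 = 6.0000.
        Var[R] = 2*n_A*n_B*(2*n_A*n_B - n_A - n_B) / ((n_A+n_B)^2 * (n_A+n_B-1)) = 2000/900 = 2.2222.
        SD[R] = 1.4907.
Step 4: Continuity-corrected z = (R - 0.5 - E[R]) / SD[R] = (7 - 0.5 - 6.0000) / 1.4907 = 0.3354.
Step 5: Two-sided p-value via normal approximation = 2*(1 - Phi(|z|)) = 0.737316.
Step 6: alpha = 0.1. fail to reject H0.

R = 7, z = 0.3354, p = 0.737316, fail to reject H0.


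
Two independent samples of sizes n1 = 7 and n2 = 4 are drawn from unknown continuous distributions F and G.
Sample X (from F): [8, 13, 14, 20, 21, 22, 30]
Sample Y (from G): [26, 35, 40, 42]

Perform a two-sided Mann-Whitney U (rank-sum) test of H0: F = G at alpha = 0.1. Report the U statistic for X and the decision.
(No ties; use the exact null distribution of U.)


Step 1: Combine and sort all 11 observations; assign midranks.
sorted (value, group): (8,X), (13,X), (14,X), (20,X), (21,X), (22,X), (26,Y), (30,X), (35,Y), (40,Y), (42,Y)
ranks: 8->1, 13->2, 14->3, 20->4, 21->5, 22->6, 26->7, 30->8, 35->9, 40->10, 42->11
Step 2: Rank sum for X: R1 = 1 + 2 + 3 + 4 + 5 + 6 + 8 = 29.
Step 3: U_X = R1 - n1(n1+1)/2 = 29 - 7*8/2 = 29 - 28 = 1.
       U_Y = n1*n2 - U_X = 28 - 1 = 27.
Step 4: No ties, so the exact null distribution of U (based on enumerating the C(11,7) = 330 equally likely rank assignments) gives the two-sided p-value.
Step 5: p-value = 0.012121; compare to alpha = 0.1. reject H0.

U_X = 1, p = 0.012121, reject H0 at alpha = 0.1.


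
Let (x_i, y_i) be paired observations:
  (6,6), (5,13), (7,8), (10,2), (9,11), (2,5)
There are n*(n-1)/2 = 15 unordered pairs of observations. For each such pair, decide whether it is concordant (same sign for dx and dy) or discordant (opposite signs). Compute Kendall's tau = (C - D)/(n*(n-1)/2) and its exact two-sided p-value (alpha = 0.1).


Step 1: Enumerate the 15 unordered pairs (i,j) with i<j and classify each by sign(x_j-x_i) * sign(y_j-y_i).
  (1,2):dx=-1,dy=+7->D; (1,3):dx=+1,dy=+2->C; (1,4):dx=+4,dy=-4->D; (1,5):dx=+3,dy=+5->C
  (1,6):dx=-4,dy=-1->C; (2,3):dx=+2,dy=-5->D; (2,4):dx=+5,dy=-11->D; (2,5):dx=+4,dy=-2->D
  (2,6):dx=-3,dy=-8->C; (3,4):dx=+3,dy=-6->D; (3,5):dx=+2,dy=+3->C; (3,6):dx=-5,dy=-3->C
  (4,5):dx=-1,dy=+9->D; (4,6):dx=-8,dy=+3->D; (5,6):dx=-7,dy=-6->C
Step 2: C = 7, D = 8, total pairs = 15.
Step 3: tau = (C - D)/(n(n-1)/2) = (7 - 8)/15 = -0.066667.
Step 4: Exact two-sided p-value (enumerate n! = 720 permutations of y under H0): p = 1.000000.
Step 5: alpha = 0.1. fail to reject H0.

tau_b = -0.0667 (C=7, D=8), p = 1.000000, fail to reject H0.


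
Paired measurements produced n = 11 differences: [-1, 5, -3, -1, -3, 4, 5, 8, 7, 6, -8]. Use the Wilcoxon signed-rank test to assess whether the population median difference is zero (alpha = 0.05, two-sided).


Step 1: Drop any zero differences (none here) and take |d_i|.
|d| = [1, 5, 3, 1, 3, 4, 5, 8, 7, 6, 8]
Step 2: Midrank |d_i| (ties get averaged ranks).
ranks: |1|->1.5, |5|->6.5, |3|->3.5, |1|->1.5, |3|->3.5, |4|->5, |5|->6.5, |8|->10.5, |7|->9, |6|->8, |8|->10.5
Step 3: Attach original signs; sum ranks with positive sign and with negative sign.
W+ = 6.5 + 5 + 6.5 + 10.5 + 9 + 8 = 45.5
W- = 1.5 + 3.5 + 1.5 + 3.5 + 10.5 = 20.5
(Check: W+ + W- = 66 should equal n(n+1)/2 = 66.)
Step 4: Test statistic W = min(W+, W-) = 20.5.
Step 5: Ties in |d|, so use the tie-corrected normal approximation.
        E[W] = n(n+1)/4 = 11*12/4 = 33.
        Tie groups: |d|=1 (t=2), |d|=3 (t=2), |d|=5 (t=2), |d|=8 (t=2); sum(t^3 - t) = 24.
        Var[W] = n(n+1)(2n+1)/24 - sum(t^3-t)/48 = 3036/24 - 24/48 = 126.
        z = (W - E[W]) / sqrt(Var[W]) = (20.5 - 33) / 11.2250 = -1.1136.
        Two-sided p = 2*Phi(z) = 0.265456.
Step 6: alpha = 0.05. fail to reject H0.

W+ = 45.5, W- = 20.5, W = min = 20.5, p = 0.265456, fail to reject H0.


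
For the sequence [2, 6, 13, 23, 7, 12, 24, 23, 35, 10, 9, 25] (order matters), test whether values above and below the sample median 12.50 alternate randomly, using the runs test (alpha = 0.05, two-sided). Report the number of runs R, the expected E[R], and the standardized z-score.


Step 1: Compute median = 12.50; label A = above, B = below.
Labels in order: BBAABBAAABBA  (n_A = 6, n_B = 6)
Step 2: Count runs R = 6.
Step 3: Under H0 (random ordering), E[R] = 2*n_A*n_B/(n_A+n_B) + 1 = 2*6*6/12 + 1 = 7.0000.
        Var[R] = 2*n_A*n_B*(2*n_A*n_B - n_A - n_B) / ((n_A+n_B)^2 * (n_A+n_B-1)) = 4320/1584 = 2.7273.
        SD[R] = 1.6514.
Step 4: Continuity-corrected z = (R + 0.5 - E[R]) / SD[R] = (6 + 0.5 - 7.0000) / 1.6514 = -0.3028.
Step 5: Two-sided p-value via normal approximation = 2*(1 - Phi(|z|)) = 0.762069.
Step 6: alpha = 0.05. fail to reject H0.

R = 6, z = -0.3028, p = 0.762069, fail to reject H0.


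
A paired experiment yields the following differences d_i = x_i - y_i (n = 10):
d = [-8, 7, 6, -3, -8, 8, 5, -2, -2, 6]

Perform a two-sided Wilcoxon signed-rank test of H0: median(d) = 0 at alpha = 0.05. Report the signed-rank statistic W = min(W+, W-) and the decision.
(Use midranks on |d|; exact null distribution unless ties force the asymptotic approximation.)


Step 1: Drop any zero differences (none here) and take |d_i|.
|d| = [8, 7, 6, 3, 8, 8, 5, 2, 2, 6]
Step 2: Midrank |d_i| (ties get averaged ranks).
ranks: |8|->9, |7|->7, |6|->5.5, |3|->3, |8|->9, |8|->9, |5|->4, |2|->1.5, |2|->1.5, |6|->5.5
Step 3: Attach original signs; sum ranks with positive sign and with negative sign.
W+ = 7 + 5.5 + 9 + 4 + 5.5 = 31
W- = 9 + 3 + 9 + 1.5 + 1.5 = 24
(Check: W+ + W- = 55 should equal n(n+1)/2 = 55.)
Step 4: Test statistic W = min(W+, W-) = 24.
Step 5: Ties in |d|, so use the tie-corrected normal approximation.
        E[W] = n(n+1)/4 = 10*11/4 = 27.5.
        Tie groups: |d|=2 (t=2), |d|=6 (t=2), |d|=8 (t=3); sum(t^3 - t) = 36.
        Var[W] = n(n+1)(2n+1)/24 - sum(t^3-t)/48 = 2310/24 - 36/48 = 95.5.
        z = (W - E[W]) / sqrt(Var[W]) = (24 - 27.5) / 9.7724 = -0.3582.
        Two-sided p = 2*Phi(z) = 0.720230.
Step 6: alpha = 0.05. fail to reject H0.

W+ = 31, W- = 24, W = min = 24, p = 0.720230, fail to reject H0.


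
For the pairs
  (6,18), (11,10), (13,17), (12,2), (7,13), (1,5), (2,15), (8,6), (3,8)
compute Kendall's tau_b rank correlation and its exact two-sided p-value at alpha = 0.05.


Step 1: Enumerate the 36 unordered pairs (i,j) with i<j and classify each by sign(x_j-x_i) * sign(y_j-y_i).
  (1,2):dx=+5,dy=-8->D; (1,3):dx=+7,dy=-1->D; (1,4):dx=+6,dy=-16->D; (1,5):dx=+1,dy=-5->D
  (1,6):dx=-5,dy=-13->C; (1,7):dx=-4,dy=-3->C; (1,8):dx=+2,dy=-12->D; (1,9):dx=-3,dy=-10->C
  (2,3):dx=+2,dy=+7->C; (2,4):dx=+1,dy=-8->D; (2,5):dx=-4,dy=+3->D; (2,6):dx=-10,dy=-5->C
  (2,7):dx=-9,dy=+5->D; (2,8):dx=-3,dy=-4->C; (2,9):dx=-8,dy=-2->C; (3,4):dx=-1,dy=-15->C
  (3,5):dx=-6,dy=-4->C; (3,6):dx=-12,dy=-12->C; (3,7):dx=-11,dy=-2->C; (3,8):dx=-5,dy=-11->C
  (3,9):dx=-10,dy=-9->C; (4,5):dx=-5,dy=+11->D; (4,6):dx=-11,dy=+3->D; (4,7):dx=-10,dy=+13->D
  (4,8):dx=-4,dy=+4->D; (4,9):dx=-9,dy=+6->D; (5,6):dx=-6,dy=-8->C; (5,7):dx=-5,dy=+2->D
  (5,8):dx=+1,dy=-7->D; (5,9):dx=-4,dy=-5->C; (6,7):dx=+1,dy=+10->C; (6,8):dx=+7,dy=+1->C
  (6,9):dx=+2,dy=+3->C; (7,8):dx=+6,dy=-9->D; (7,9):dx=+1,dy=-7->D; (8,9):dx=-5,dy=+2->D
Step 2: C = 18, D = 18, total pairs = 36.
Step 3: tau = (C - D)/(n(n-1)/2) = (18 - 18)/36 = 0.000000.
Step 4: Exact two-sided p-value (enumerate n! = 362880 permutations of y under H0): p = 1.000000.
Step 5: alpha = 0.05. fail to reject H0.

tau_b = 0.0000 (C=18, D=18), p = 1.000000, fail to reject H0.


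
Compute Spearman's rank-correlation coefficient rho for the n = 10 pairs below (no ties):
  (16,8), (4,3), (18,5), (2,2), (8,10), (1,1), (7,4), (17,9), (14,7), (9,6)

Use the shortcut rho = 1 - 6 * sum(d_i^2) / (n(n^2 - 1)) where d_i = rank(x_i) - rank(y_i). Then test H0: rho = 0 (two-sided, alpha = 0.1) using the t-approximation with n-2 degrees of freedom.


Step 1: Rank x and y separately (midranks; no ties here).
rank(x): 16->8, 4->3, 18->10, 2->2, 8->5, 1->1, 7->4, 17->9, 14->7, 9->6
rank(y): 8->8, 3->3, 5->5, 2->2, 10->10, 1->1, 4->4, 9->9, 7->7, 6->6
Step 2: d_i = R_x(i) - R_y(i); compute d_i^2.
  (8-8)^2=0, (3-3)^2=0, (10-5)^2=25, (2-2)^2=0, (5-10)^2=25, (1-1)^2=0, (4-4)^2=0, (9-9)^2=0, (7-7)^2=0, (6-6)^2=0
sum(d^2) = 50.
Step 3: rho = 1 - 6*50 / (10*(10^2 - 1)) = 1 - 300/990 = 0.696970.
Step 4: Under H0, t = rho * sqrt((n-2)/(1-rho^2)) = 2.7490 ~ t(8).
Step 5: Two-sided p-value from the t-distribution with 8 df = 0.025097.
Step 6: alpha = 0.1. reject H0.

rho = 0.6970, p = 0.025097, reject H0 at alpha = 0.1.


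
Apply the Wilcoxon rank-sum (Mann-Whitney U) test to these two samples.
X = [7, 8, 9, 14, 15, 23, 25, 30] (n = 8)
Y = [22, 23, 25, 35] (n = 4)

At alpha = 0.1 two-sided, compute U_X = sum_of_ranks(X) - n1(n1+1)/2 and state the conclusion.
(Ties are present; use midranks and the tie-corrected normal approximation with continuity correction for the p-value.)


Step 1: Combine and sort all 12 observations; assign midranks.
sorted (value, group): (7,X), (8,X), (9,X), (14,X), (15,X), (22,Y), (23,X), (23,Y), (25,X), (25,Y), (30,X), (35,Y)
ranks: 7->1, 8->2, 9->3, 14->4, 15->5, 22->6, 23->7.5, 23->7.5, 25->9.5, 25->9.5, 30->11, 35->12
Step 2: Rank sum for X: R1 = 1 + 2 + 3 + 4 + 5 + 7.5 + 9.5 + 11 = 43.
Step 3: U_X = R1 - n1(n1+1)/2 = 43 - 8*9/2 = 43 - 36 = 7.
       U_Y = n1*n2 - U_X = 32 - 7 = 25.
Step 4: Ties are present, so use the tie-corrected normal approximation (with continuity correction) for the p-value.
Step 5: p-value = 0.147414; compare to alpha = 0.1. fail to reject H0.

U_X = 7, p = 0.147414, fail to reject H0 at alpha = 0.1.


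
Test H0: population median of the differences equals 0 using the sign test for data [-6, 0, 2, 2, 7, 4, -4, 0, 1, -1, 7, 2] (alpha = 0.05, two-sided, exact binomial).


Step 1: Discard zero differences. Original n = 12; n_eff = number of nonzero differences = 10.
Nonzero differences (with sign): -6, +2, +2, +7, +4, -4, +1, -1, +7, +2
Step 2: Count signs: positive = 7, negative = 3.
Step 3: Under H0: P(positive) = 0.5, so the number of positives S ~ Bin(10, 0.5).
Step 4: Two-sided exact p-value = sum of Bin(10,0.5) probabilities at or below the observed probability = 0.343750.
Step 5: alpha = 0.05. fail to reject H0.

n_eff = 10, pos = 7, neg = 3, p = 0.343750, fail to reject H0.


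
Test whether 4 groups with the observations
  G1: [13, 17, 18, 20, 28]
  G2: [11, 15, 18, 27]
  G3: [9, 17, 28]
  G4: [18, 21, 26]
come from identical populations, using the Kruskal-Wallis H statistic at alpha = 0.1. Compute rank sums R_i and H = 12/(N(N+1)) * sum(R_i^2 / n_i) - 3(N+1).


Step 1: Combine all N = 15 observations and assign midranks.
sorted (value, group, rank): (9,G3,1), (11,G2,2), (13,G1,3), (15,G2,4), (17,G1,5.5), (17,G3,5.5), (18,G1,8), (18,G2,8), (18,G4,8), (20,G1,10), (21,G4,11), (26,G4,12), (27,G2,13), (28,G1,14.5), (28,G3,14.5)
Step 2: Sum ranks within each group.
R_1 = 41 (n_1 = 5)
R_2 = 27 (n_2 = 4)
R_3 = 21 (n_3 = 3)
R_4 = 31 (n_4 = 3)
Step 3: H = 12/(N(N+1)) * sum(R_i^2/n_i) - 3(N+1)
     = 12/(15*16) * (41^2/5 + 27^2/4 + 21^2/3 + 31^2/3) - 3*16
     = 0.050000 * 985.783 - 48
     = 1.289167.
Step 4: Ties present; correction factor C = 1 - 36/(15^3 - 15) = 0.989286. Corrected H = 1.289167 / 0.989286 = 1.303129.
Step 5: Under H0, H ~ chi^2(3); p-value = 0.728390.
Step 6: alpha = 0.1. fail to reject H0.

H = 1.3031, df = 3, p = 0.728390, fail to reject H0.


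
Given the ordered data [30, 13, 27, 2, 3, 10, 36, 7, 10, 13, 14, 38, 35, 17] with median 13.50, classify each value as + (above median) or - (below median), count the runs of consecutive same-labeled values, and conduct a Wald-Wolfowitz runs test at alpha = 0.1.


Step 1: Compute median = 13.50; label A = above, B = below.
Labels in order: ABABBBABBBAAAA  (n_A = 7, n_B = 7)
Step 2: Count runs R = 7.
Step 3: Under H0 (random ordering), E[R] = 2*n_A*n_B/(n_A+n_B) + 1 = 2*7*7/14 + 1 = 8.0000.
        Var[R] = 2*n_A*n_B*(2*n_A*n_B - n_A - n_B) / ((n_A+n_B)^2 * (n_A+n_B-1)) = 8232/2548 = 3.2308.
        SD[R] = 1.7974.
Step 4: Continuity-corrected z = (R + 0.5 - E[R]) / SD[R] = (7 + 0.5 - 8.0000) / 1.7974 = -0.2782.
Step 5: Two-sided p-value via normal approximation = 2*(1 - Phi(|z|)) = 0.780879.
Step 6: alpha = 0.1. fail to reject H0.

R = 7, z = -0.2782, p = 0.780879, fail to reject H0.


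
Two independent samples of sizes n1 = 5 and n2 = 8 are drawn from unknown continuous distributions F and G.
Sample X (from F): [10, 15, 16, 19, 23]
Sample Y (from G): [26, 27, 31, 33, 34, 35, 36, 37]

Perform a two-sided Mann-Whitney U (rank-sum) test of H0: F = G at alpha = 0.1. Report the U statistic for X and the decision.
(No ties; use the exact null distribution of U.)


Step 1: Combine and sort all 13 observations; assign midranks.
sorted (value, group): (10,X), (15,X), (16,X), (19,X), (23,X), (26,Y), (27,Y), (31,Y), (33,Y), (34,Y), (35,Y), (36,Y), (37,Y)
ranks: 10->1, 15->2, 16->3, 19->4, 23->5, 26->6, 27->7, 31->8, 33->9, 34->10, 35->11, 36->12, 37->13
Step 2: Rank sum for X: R1 = 1 + 2 + 3 + 4 + 5 = 15.
Step 3: U_X = R1 - n1(n1+1)/2 = 15 - 5*6/2 = 15 - 15 = 0.
       U_Y = n1*n2 - U_X = 40 - 0 = 40.
Step 4: No ties, so the exact null distribution of U (based on enumerating the C(13,5) = 1287 equally likely rank assignments) gives the two-sided p-value.
Step 5: p-value = 0.001554; compare to alpha = 0.1. reject H0.

U_X = 0, p = 0.001554, reject H0 at alpha = 0.1.


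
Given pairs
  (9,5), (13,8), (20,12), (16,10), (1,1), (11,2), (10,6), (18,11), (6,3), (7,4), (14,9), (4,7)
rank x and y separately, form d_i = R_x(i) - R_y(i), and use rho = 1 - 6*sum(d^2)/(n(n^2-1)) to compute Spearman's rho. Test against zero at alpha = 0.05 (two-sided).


Step 1: Rank x and y separately (midranks; no ties here).
rank(x): 9->5, 13->8, 20->12, 16->10, 1->1, 11->7, 10->6, 18->11, 6->3, 7->4, 14->9, 4->2
rank(y): 5->5, 8->8, 12->12, 10->10, 1->1, 2->2, 6->6, 11->11, 3->3, 4->4, 9->9, 7->7
Step 2: d_i = R_x(i) - R_y(i); compute d_i^2.
  (5-5)^2=0, (8-8)^2=0, (12-12)^2=0, (10-10)^2=0, (1-1)^2=0, (7-2)^2=25, (6-6)^2=0, (11-11)^2=0, (3-3)^2=0, (4-4)^2=0, (9-9)^2=0, (2-7)^2=25
sum(d^2) = 50.
Step 3: rho = 1 - 6*50 / (12*(12^2 - 1)) = 1 - 300/1716 = 0.825175.
Step 4: Under H0, t = rho * sqrt((n-2)/(1-rho^2)) = 4.6195 ~ t(10).
Step 5: Two-sided p-value from the t-distribution with 10 df = 0.000951.
Step 6: alpha = 0.05. reject H0.

rho = 0.8252, p = 0.000951, reject H0 at alpha = 0.05.


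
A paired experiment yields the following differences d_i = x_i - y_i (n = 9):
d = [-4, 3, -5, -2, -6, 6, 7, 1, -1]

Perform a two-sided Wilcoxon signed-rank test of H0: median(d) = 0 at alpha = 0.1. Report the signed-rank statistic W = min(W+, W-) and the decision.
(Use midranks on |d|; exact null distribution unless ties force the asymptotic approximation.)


Step 1: Drop any zero differences (none here) and take |d_i|.
|d| = [4, 3, 5, 2, 6, 6, 7, 1, 1]
Step 2: Midrank |d_i| (ties get averaged ranks).
ranks: |4|->5, |3|->4, |5|->6, |2|->3, |6|->7.5, |6|->7.5, |7|->9, |1|->1.5, |1|->1.5
Step 3: Attach original signs; sum ranks with positive sign and with negative sign.
W+ = 4 + 7.5 + 9 + 1.5 = 22
W- = 5 + 6 + 3 + 7.5 + 1.5 = 23
(Check: W+ + W- = 45 should equal n(n+1)/2 = 45.)
Step 4: Test statistic W = min(W+, W-) = 22.
Step 5: Ties in |d|, so use the tie-corrected normal approximation.
        E[W] = n(n+1)/4 = 9*10/4 = 22.5.
        Tie groups: |d|=1 (t=2), |d|=6 (t=2); sum(t^3 - t) = 12.
        Var[W] = n(n+1)(2n+1)/24 - sum(t^3-t)/48 = 1710/24 - 12/48 = 71.
        z = (W - E[W]) / sqrt(Var[W]) = (22 - 22.5) / 8.4261 = -0.0593.
        Two-sided p = 2*Phi(z) = 0.952682.
Step 6: alpha = 0.1. fail to reject H0.

W+ = 22, W- = 23, W = min = 22, p = 0.952682, fail to reject H0.


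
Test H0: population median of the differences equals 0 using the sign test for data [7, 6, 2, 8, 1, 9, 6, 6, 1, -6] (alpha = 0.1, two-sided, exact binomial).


Step 1: Discard zero differences. Original n = 10; n_eff = number of nonzero differences = 10.
Nonzero differences (with sign): +7, +6, +2, +8, +1, +9, +6, +6, +1, -6
Step 2: Count signs: positive = 9, negative = 1.
Step 3: Under H0: P(positive) = 0.5, so the number of positives S ~ Bin(10, 0.5).
Step 4: Two-sided exact p-value = sum of Bin(10,0.5) probabilities at or below the observed probability = 0.021484.
Step 5: alpha = 0.1. reject H0.

n_eff = 10, pos = 9, neg = 1, p = 0.021484, reject H0.


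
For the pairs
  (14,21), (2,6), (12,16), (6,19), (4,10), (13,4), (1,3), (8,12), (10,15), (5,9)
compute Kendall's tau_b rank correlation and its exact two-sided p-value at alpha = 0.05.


Step 1: Enumerate the 45 unordered pairs (i,j) with i<j and classify each by sign(x_j-x_i) * sign(y_j-y_i).
  (1,2):dx=-12,dy=-15->C; (1,3):dx=-2,dy=-5->C; (1,4):dx=-8,dy=-2->C; (1,5):dx=-10,dy=-11->C
  (1,6):dx=-1,dy=-17->C; (1,7):dx=-13,dy=-18->C; (1,8):dx=-6,dy=-9->C; (1,9):dx=-4,dy=-6->C
  (1,10):dx=-9,dy=-12->C; (2,3):dx=+10,dy=+10->C; (2,4):dx=+4,dy=+13->C; (2,5):dx=+2,dy=+4->C
  (2,6):dx=+11,dy=-2->D; (2,7):dx=-1,dy=-3->C; (2,8):dx=+6,dy=+6->C; (2,9):dx=+8,dy=+9->C
  (2,10):dx=+3,dy=+3->C; (3,4):dx=-6,dy=+3->D; (3,5):dx=-8,dy=-6->C; (3,6):dx=+1,dy=-12->D
  (3,7):dx=-11,dy=-13->C; (3,8):dx=-4,dy=-4->C; (3,9):dx=-2,dy=-1->C; (3,10):dx=-7,dy=-7->C
  (4,5):dx=-2,dy=-9->C; (4,6):dx=+7,dy=-15->D; (4,7):dx=-5,dy=-16->C; (4,8):dx=+2,dy=-7->D
  (4,9):dx=+4,dy=-4->D; (4,10):dx=-1,dy=-10->C; (5,6):dx=+9,dy=-6->D; (5,7):dx=-3,dy=-7->C
  (5,8):dx=+4,dy=+2->C; (5,9):dx=+6,dy=+5->C; (5,10):dx=+1,dy=-1->D; (6,7):dx=-12,dy=-1->C
  (6,8):dx=-5,dy=+8->D; (6,9):dx=-3,dy=+11->D; (6,10):dx=-8,dy=+5->D; (7,8):dx=+7,dy=+9->C
  (7,9):dx=+9,dy=+12->C; (7,10):dx=+4,dy=+6->C; (8,9):dx=+2,dy=+3->C; (8,10):dx=-3,dy=-3->C
  (9,10):dx=-5,dy=-6->C
Step 2: C = 34, D = 11, total pairs = 45.
Step 3: tau = (C - D)/(n(n-1)/2) = (34 - 11)/45 = 0.511111.
Step 4: Exact two-sided p-value (enumerate n! = 3628800 permutations of y under H0): p = 0.046623.
Step 5: alpha = 0.05. reject H0.

tau_b = 0.5111 (C=34, D=11), p = 0.046623, reject H0.


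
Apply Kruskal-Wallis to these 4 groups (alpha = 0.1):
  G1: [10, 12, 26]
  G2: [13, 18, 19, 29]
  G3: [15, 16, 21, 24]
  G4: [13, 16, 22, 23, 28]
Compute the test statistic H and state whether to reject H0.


Step 1: Combine all N = 16 observations and assign midranks.
sorted (value, group, rank): (10,G1,1), (12,G1,2), (13,G2,3.5), (13,G4,3.5), (15,G3,5), (16,G3,6.5), (16,G4,6.5), (18,G2,8), (19,G2,9), (21,G3,10), (22,G4,11), (23,G4,12), (24,G3,13), (26,G1,14), (28,G4,15), (29,G2,16)
Step 2: Sum ranks within each group.
R_1 = 17 (n_1 = 3)
R_2 = 36.5 (n_2 = 4)
R_3 = 34.5 (n_3 = 4)
R_4 = 48 (n_4 = 5)
Step 3: H = 12/(N(N+1)) * sum(R_i^2/n_i) - 3(N+1)
     = 12/(16*17) * (17^2/3 + 36.5^2/4 + 34.5^2/4 + 48^2/5) - 3*17
     = 0.044118 * 1187.76 - 51
     = 1.401103.
Step 4: Ties present; correction factor C = 1 - 12/(16^3 - 16) = 0.997059. Corrected H = 1.401103 / 0.997059 = 1.405236.
Step 5: Under H0, H ~ chi^2(3); p-value = 0.704308.
Step 6: alpha = 0.1. fail to reject H0.

H = 1.4052, df = 3, p = 0.704308, fail to reject H0.


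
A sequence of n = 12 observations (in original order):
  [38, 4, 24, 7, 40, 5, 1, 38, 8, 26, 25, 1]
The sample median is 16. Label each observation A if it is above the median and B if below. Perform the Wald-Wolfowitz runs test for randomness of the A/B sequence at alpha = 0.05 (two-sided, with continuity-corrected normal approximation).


Step 1: Compute median = 16; label A = above, B = below.
Labels in order: ABABABBABAAB  (n_A = 6, n_B = 6)
Step 2: Count runs R = 10.
Step 3: Under H0 (random ordering), E[R] = 2*n_A*n_B/(n_A+n_B) + 1 = 2*6*6/12 + 1 = 7.0000.
        Var[R] = 2*n_A*n_B*(2*n_A*n_B - n_A - n_B) / ((n_A+n_B)^2 * (n_A+n_B-1)) = 4320/1584 = 2.7273.
        SD[R] = 1.6514.
Step 4: Continuity-corrected z = (R - 0.5 - E[R]) / SD[R] = (10 - 0.5 - 7.0000) / 1.6514 = 1.5138.
Step 5: Two-sided p-value via normal approximation = 2*(1 - Phi(|z|)) = 0.130070.
Step 6: alpha = 0.05. fail to reject H0.

R = 10, z = 1.5138, p = 0.130070, fail to reject H0.


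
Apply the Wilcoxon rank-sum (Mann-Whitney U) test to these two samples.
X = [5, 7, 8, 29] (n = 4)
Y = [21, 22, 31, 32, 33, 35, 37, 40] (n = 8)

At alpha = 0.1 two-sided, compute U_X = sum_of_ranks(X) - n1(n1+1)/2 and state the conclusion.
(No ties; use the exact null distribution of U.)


Step 1: Combine and sort all 12 observations; assign midranks.
sorted (value, group): (5,X), (7,X), (8,X), (21,Y), (22,Y), (29,X), (31,Y), (32,Y), (33,Y), (35,Y), (37,Y), (40,Y)
ranks: 5->1, 7->2, 8->3, 21->4, 22->5, 29->6, 31->7, 32->8, 33->9, 35->10, 37->11, 40->12
Step 2: Rank sum for X: R1 = 1 + 2 + 3 + 6 = 12.
Step 3: U_X = R1 - n1(n1+1)/2 = 12 - 4*5/2 = 12 - 10 = 2.
       U_Y = n1*n2 - U_X = 32 - 2 = 30.
Step 4: No ties, so the exact null distribution of U (based on enumerating the C(12,4) = 495 equally likely rank assignments) gives the two-sided p-value.
Step 5: p-value = 0.016162; compare to alpha = 0.1. reject H0.

U_X = 2, p = 0.016162, reject H0 at alpha = 0.1.


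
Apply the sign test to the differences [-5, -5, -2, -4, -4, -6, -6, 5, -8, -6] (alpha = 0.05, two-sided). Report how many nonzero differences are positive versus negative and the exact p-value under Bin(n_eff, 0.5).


Step 1: Discard zero differences. Original n = 10; n_eff = number of nonzero differences = 10.
Nonzero differences (with sign): -5, -5, -2, -4, -4, -6, -6, +5, -8, -6
Step 2: Count signs: positive = 1, negative = 9.
Step 3: Under H0: P(positive) = 0.5, so the number of positives S ~ Bin(10, 0.5).
Step 4: Two-sided exact p-value = sum of Bin(10,0.5) probabilities at or below the observed probability = 0.021484.
Step 5: alpha = 0.05. reject H0.

n_eff = 10, pos = 1, neg = 9, p = 0.021484, reject H0.


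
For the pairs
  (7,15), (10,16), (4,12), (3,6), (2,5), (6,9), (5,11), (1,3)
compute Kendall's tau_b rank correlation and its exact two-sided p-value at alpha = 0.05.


Step 1: Enumerate the 28 unordered pairs (i,j) with i<j and classify each by sign(x_j-x_i) * sign(y_j-y_i).
  (1,2):dx=+3,dy=+1->C; (1,3):dx=-3,dy=-3->C; (1,4):dx=-4,dy=-9->C; (1,5):dx=-5,dy=-10->C
  (1,6):dx=-1,dy=-6->C; (1,7):dx=-2,dy=-4->C; (1,8):dx=-6,dy=-12->C; (2,3):dx=-6,dy=-4->C
  (2,4):dx=-7,dy=-10->C; (2,5):dx=-8,dy=-11->C; (2,6):dx=-4,dy=-7->C; (2,7):dx=-5,dy=-5->C
  (2,8):dx=-9,dy=-13->C; (3,4):dx=-1,dy=-6->C; (3,5):dx=-2,dy=-7->C; (3,6):dx=+2,dy=-3->D
  (3,7):dx=+1,dy=-1->D; (3,8):dx=-3,dy=-9->C; (4,5):dx=-1,dy=-1->C; (4,6):dx=+3,dy=+3->C
  (4,7):dx=+2,dy=+5->C; (4,8):dx=-2,dy=-3->C; (5,6):dx=+4,dy=+4->C; (5,7):dx=+3,dy=+6->C
  (5,8):dx=-1,dy=-2->C; (6,7):dx=-1,dy=+2->D; (6,8):dx=-5,dy=-6->C; (7,8):dx=-4,dy=-8->C
Step 2: C = 25, D = 3, total pairs = 28.
Step 3: tau = (C - D)/(n(n-1)/2) = (25 - 3)/28 = 0.785714.
Step 4: Exact two-sided p-value (enumerate n! = 40320 permutations of y under H0): p = 0.005506.
Step 5: alpha = 0.05. reject H0.

tau_b = 0.7857 (C=25, D=3), p = 0.005506, reject H0.


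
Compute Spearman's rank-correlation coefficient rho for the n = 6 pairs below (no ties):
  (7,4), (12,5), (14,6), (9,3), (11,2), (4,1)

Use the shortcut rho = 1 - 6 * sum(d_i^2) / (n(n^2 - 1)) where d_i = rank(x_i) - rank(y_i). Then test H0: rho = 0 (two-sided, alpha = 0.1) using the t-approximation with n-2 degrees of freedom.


Step 1: Rank x and y separately (midranks; no ties here).
rank(x): 7->2, 12->5, 14->6, 9->3, 11->4, 4->1
rank(y): 4->4, 5->5, 6->6, 3->3, 2->2, 1->1
Step 2: d_i = R_x(i) - R_y(i); compute d_i^2.
  (2-4)^2=4, (5-5)^2=0, (6-6)^2=0, (3-3)^2=0, (4-2)^2=4, (1-1)^2=0
sum(d^2) = 8.
Step 3: rho = 1 - 6*8 / (6*(6^2 - 1)) = 1 - 48/210 = 0.771429.
Step 4: Under H0, t = rho * sqrt((n-2)/(1-rho^2)) = 2.4247 ~ t(4).
Step 5: Two-sided p-value from the t-distribution with 4 df = 0.072397.
Step 6: alpha = 0.1. reject H0.

rho = 0.7714, p = 0.072397, reject H0 at alpha = 0.1.


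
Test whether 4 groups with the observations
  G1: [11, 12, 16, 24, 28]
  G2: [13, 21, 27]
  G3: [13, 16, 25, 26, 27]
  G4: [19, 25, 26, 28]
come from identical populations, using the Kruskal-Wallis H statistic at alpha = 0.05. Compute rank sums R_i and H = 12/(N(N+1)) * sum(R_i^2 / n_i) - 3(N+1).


Step 1: Combine all N = 17 observations and assign midranks.
sorted (value, group, rank): (11,G1,1), (12,G1,2), (13,G2,3.5), (13,G3,3.5), (16,G1,5.5), (16,G3,5.5), (19,G4,7), (21,G2,8), (24,G1,9), (25,G3,10.5), (25,G4,10.5), (26,G3,12.5), (26,G4,12.5), (27,G2,14.5), (27,G3,14.5), (28,G1,16.5), (28,G4,16.5)
Step 2: Sum ranks within each group.
R_1 = 34 (n_1 = 5)
R_2 = 26 (n_2 = 3)
R_3 = 46.5 (n_3 = 5)
R_4 = 46.5 (n_4 = 4)
Step 3: H = 12/(N(N+1)) * sum(R_i^2/n_i) - 3(N+1)
     = 12/(17*18) * (34^2/5 + 26^2/3 + 46.5^2/5 + 46.5^2/4) - 3*18
     = 0.039216 * 1429.55 - 54
     = 2.060621.
Step 4: Ties present; correction factor C = 1 - 36/(17^3 - 17) = 0.992647. Corrected H = 2.060621 / 0.992647 = 2.075885.
Step 5: Under H0, H ~ chi^2(3); p-value = 0.556807.
Step 6: alpha = 0.05. fail to reject H0.

H = 2.0759, df = 3, p = 0.556807, fail to reject H0.
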